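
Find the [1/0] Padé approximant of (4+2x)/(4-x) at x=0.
3*x/4 + 1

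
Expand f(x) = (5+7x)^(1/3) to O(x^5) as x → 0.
5**(1/3) + 7*5**(1/3)*x/15 - 49*5**(1/3)*x**2/225 + 343*5**(1/3)*x**3/2025 - 4802*5**(1/3)*x**4/30375 + O(x**5)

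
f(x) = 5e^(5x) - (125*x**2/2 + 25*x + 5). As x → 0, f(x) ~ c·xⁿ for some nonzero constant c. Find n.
3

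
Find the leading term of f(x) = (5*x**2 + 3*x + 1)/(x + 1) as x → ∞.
5*x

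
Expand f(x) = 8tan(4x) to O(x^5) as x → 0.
32*x + 512*x**3/3 + O(x**5)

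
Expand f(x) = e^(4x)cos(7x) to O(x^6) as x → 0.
1 + 4*x - 33*x**2/2 - 262*x**3/3 - 2047*x**4/24 + 4421*x**5/30 + O(x**6)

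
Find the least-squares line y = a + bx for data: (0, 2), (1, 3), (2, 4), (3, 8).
a = 7/5, b = 19/10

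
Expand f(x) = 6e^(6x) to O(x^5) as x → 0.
6 + 36*x + 108*x**2 + 216*x**3 + 324*x**4 + O(x**5)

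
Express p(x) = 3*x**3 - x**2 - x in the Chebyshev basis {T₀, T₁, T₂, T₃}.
(-1/2)T₀ + (5/4)T₁ + (-1/2)T₂ + (3/4)T₃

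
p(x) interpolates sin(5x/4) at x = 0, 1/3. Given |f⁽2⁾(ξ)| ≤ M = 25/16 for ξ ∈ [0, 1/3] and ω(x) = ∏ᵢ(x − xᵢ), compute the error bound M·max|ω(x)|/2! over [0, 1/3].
25/1152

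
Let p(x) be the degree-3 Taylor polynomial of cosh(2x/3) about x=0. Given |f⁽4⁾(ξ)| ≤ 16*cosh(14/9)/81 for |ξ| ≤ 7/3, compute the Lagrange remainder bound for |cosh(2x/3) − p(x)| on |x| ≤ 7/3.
4802*cosh(14/9)/19683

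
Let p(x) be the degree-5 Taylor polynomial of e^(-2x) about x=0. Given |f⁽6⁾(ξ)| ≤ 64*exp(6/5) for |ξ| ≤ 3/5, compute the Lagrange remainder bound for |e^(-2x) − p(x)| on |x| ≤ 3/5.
324*exp(6/5)/78125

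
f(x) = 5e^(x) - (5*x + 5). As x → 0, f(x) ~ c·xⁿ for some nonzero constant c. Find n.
2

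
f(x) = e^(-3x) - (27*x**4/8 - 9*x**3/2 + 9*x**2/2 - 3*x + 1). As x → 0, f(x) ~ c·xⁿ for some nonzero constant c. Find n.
5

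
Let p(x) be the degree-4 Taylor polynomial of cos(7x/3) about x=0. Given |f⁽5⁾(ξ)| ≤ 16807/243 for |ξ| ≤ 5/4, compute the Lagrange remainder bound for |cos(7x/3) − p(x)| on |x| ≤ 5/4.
10504375/5971968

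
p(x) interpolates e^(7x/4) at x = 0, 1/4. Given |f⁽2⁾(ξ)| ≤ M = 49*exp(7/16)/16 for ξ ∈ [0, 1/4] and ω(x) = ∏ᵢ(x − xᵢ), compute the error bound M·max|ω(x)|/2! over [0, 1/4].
49*exp(7/16)/2048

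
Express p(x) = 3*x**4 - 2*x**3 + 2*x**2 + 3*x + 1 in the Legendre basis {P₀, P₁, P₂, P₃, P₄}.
(34/15)P₀ + (9/5)P₁ + (64/21)P₂ + (-4/5)P₃ + (24/35)P₄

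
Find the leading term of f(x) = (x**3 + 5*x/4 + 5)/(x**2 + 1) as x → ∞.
x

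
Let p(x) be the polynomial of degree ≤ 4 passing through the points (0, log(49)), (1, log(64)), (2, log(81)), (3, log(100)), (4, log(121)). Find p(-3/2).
log(1872797819754501433162325209838239048686050199724979277482993169*3**(13/16)*5**(15/16)*9494291123882400741276009846234147245562743306170676763393457013**(1/64)/6805647338418769269267492148635364229120000000000000000000000000)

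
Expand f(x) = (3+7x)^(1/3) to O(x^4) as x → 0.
3**(1/3) + 7*3**(1/3)*x/9 - 49*3**(1/3)*x**2/81 + 1715*3**(1/3)*x**3/2187 + O(x**4)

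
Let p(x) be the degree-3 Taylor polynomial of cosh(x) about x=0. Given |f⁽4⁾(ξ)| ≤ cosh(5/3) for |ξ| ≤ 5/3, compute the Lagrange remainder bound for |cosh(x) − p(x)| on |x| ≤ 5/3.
625*cosh(5/3)/1944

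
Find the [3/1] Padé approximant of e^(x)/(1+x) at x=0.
(11*x**3/48 + x**2/2 + 9*x/8 + 1)/(9*x/8 + 1)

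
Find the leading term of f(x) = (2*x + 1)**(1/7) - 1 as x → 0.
2*x/7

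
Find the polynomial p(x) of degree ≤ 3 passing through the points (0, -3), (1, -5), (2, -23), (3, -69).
-2*x**3 - 2*x**2 + 2*x - 3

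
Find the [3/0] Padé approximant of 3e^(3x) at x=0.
27*x**3/2 + 27*x**2/2 + 9*x + 3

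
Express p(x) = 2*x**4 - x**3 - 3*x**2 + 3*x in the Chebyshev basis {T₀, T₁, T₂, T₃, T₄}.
(-3/4)T₀ + (9/4)T₁ + (-1/2)T₂ + (-1/4)T₃ + (1/4)T₄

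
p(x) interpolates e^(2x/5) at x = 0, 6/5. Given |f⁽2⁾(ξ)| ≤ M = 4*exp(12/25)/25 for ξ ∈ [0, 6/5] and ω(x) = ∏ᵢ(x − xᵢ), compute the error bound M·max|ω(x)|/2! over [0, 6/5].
18*exp(12/25)/625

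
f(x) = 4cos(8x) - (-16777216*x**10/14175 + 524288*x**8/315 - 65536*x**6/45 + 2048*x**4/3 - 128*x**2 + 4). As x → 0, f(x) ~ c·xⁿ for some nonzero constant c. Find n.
12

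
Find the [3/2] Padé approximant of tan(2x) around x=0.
(-8*x**3/15 + 2*x)/(1 - 8*x**2/5)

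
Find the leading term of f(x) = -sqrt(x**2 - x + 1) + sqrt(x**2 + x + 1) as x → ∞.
1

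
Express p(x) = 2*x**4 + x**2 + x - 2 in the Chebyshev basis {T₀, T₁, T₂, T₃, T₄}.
(-3/4)T₀ + T₁ + (3/2)T₂ + (1/4)T₄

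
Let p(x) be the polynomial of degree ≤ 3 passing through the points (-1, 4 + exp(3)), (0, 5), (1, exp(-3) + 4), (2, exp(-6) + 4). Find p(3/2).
(5 + 15*exp(3) + (exp(3) + 59)*exp(6))*exp(-6)/16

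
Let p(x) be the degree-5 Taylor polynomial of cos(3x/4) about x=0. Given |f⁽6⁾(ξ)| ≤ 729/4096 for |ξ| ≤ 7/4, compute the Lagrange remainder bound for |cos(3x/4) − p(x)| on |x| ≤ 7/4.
9529569/1342177280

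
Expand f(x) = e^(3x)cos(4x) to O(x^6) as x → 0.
1 + 3*x - 7*x**2/2 - 39*x**3/2 - 527*x**4/24 - 79*x**5/40 + O(x**6)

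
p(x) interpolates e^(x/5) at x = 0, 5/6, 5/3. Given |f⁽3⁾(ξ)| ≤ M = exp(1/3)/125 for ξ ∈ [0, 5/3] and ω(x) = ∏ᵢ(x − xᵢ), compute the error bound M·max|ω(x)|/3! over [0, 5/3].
sqrt(3)*exp(1/3)/5832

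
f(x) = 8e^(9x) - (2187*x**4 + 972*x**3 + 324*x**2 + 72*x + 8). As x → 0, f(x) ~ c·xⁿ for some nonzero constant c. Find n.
5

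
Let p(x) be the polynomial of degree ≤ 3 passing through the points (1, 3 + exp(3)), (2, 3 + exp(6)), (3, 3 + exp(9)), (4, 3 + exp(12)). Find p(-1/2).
-35*exp(12)/16 - 189*exp(6)/16 + 3 + 105*exp(3)/16 + 135*exp(9)/16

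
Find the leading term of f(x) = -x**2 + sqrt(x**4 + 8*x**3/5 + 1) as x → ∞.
4*x/5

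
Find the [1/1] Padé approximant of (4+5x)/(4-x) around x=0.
(5*x/4 + 1)/(1 - x/4)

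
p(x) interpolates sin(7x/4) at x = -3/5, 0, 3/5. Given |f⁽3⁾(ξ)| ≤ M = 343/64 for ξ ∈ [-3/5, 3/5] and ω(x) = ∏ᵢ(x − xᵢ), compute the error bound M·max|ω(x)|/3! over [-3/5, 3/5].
343*sqrt(3)/8000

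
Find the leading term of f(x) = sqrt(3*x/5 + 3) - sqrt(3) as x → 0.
sqrt(3)*x/10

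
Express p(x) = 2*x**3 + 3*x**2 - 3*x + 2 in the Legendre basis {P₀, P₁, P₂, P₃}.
(3)P₀ + (-9/5)P₁ + (2)P₂ + (4/5)P₃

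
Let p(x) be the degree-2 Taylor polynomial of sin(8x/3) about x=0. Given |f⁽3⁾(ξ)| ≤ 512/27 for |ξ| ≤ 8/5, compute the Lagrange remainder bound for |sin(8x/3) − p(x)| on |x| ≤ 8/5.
131072/10125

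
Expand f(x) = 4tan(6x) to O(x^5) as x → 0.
24*x + 288*x**3 + O(x**5)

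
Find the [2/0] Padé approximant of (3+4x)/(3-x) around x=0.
5*x**2/9 + 5*x/3 + 1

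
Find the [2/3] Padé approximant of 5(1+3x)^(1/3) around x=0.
(35*x**2/2 + 20*x + 5)/(-x**3/6 + 3*x**2/2 + 3*x + 1)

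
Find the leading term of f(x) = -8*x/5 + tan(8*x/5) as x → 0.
512*x**3/375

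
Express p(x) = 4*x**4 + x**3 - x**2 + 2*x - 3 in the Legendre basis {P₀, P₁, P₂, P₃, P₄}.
(-38/15)P₀ + (13/5)P₁ + (34/21)P₂ + (2/5)P₃ + (32/35)P₄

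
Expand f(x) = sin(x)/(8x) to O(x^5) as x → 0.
1/8 - x**2/48 + x**4/960 + O(x**5)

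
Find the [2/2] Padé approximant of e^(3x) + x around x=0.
(-21*x**2/4 + x + 1)/(9*x**2/4 - 3*x + 1)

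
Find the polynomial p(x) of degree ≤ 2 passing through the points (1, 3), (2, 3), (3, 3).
3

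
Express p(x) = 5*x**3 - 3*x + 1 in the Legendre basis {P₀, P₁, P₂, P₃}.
P₀ + (2)P₃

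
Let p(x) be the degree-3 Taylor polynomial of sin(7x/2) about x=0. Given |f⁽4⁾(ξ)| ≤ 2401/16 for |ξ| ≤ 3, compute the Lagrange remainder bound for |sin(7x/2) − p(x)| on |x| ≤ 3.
64827/128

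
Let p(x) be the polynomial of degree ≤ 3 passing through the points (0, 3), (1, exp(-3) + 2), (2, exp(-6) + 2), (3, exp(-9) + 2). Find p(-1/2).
(-35*exp(6) - 5 + 21*exp(3) + 67*exp(9))*exp(-9)/16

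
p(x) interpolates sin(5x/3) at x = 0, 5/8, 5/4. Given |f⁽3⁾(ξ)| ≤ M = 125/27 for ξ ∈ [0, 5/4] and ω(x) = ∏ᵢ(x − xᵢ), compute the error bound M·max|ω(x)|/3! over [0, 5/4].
15625*sqrt(3)/373248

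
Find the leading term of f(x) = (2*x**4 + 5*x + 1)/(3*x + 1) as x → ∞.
2*x**3/3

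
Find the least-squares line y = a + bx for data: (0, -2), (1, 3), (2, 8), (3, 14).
a = -11/5, b = 53/10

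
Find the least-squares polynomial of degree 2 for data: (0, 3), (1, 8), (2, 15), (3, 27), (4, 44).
117/35 + (127/70)x + (29/14)x²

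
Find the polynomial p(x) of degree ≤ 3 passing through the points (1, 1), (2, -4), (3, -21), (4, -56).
-x**3 + 2*x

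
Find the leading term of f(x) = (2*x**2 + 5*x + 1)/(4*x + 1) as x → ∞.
x/2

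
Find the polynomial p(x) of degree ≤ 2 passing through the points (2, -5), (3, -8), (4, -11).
1 - 3*x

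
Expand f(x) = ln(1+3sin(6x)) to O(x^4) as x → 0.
18*x - 162*x**2 + 1836*x**3 + O(x**4)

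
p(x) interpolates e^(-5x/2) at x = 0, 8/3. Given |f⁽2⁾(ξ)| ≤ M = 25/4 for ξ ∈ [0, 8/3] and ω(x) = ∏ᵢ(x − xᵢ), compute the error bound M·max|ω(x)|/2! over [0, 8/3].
50/9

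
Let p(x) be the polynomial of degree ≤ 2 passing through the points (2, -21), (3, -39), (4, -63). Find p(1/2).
-21/4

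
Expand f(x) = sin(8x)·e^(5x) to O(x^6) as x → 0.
8*x + 40*x**2 + 44*x**3/3 - 260*x**4 - 8779*x**5/15 + O(x**6)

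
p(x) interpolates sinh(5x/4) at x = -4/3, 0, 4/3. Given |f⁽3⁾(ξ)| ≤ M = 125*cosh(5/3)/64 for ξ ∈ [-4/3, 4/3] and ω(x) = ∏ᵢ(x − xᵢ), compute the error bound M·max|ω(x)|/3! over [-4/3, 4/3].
125*sqrt(3)*cosh(5/3)/729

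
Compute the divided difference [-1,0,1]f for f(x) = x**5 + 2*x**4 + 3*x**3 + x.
2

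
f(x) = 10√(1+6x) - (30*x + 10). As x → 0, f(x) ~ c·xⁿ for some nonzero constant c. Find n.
2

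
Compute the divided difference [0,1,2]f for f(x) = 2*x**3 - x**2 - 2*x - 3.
5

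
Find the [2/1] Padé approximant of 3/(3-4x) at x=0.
1/(1 - 4*x/3)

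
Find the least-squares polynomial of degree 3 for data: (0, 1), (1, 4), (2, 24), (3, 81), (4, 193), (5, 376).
8/7 + (-5/7)x + (1/7)x² + (3)x³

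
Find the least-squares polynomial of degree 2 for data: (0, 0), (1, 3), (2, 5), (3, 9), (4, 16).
3/7 + (33/35)x + (5/7)x²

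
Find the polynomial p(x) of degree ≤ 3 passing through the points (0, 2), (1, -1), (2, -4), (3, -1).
x**3 - 3*x**2 - x + 2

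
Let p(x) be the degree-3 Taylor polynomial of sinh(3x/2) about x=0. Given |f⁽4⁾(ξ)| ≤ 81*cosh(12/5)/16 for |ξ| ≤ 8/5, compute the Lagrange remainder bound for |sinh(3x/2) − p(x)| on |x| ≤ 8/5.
864*cosh(12/5)/625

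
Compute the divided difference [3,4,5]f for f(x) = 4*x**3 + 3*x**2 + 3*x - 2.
51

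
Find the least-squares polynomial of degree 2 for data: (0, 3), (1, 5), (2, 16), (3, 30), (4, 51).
93/35 + (27/70)x + (41/14)x²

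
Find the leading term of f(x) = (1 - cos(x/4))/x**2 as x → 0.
1/32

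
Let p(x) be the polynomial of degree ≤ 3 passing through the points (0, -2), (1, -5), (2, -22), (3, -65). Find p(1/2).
-5/2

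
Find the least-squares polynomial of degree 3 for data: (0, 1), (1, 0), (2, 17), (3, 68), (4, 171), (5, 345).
8/9 + (-589/189)x + (-97/252)x² + (319/108)x³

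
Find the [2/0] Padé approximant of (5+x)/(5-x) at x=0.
2*x**2/25 + 2*x/5 + 1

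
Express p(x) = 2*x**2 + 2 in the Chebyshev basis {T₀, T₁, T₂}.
(3)T₀ + T₂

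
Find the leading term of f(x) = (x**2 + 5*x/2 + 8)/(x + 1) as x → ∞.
x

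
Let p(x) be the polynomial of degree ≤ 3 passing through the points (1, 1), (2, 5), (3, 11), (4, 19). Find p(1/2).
-1/4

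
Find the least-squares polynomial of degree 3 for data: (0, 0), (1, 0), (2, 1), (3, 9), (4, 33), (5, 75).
13/126 + (767/756)x + (-601/252)x² + (28/27)x³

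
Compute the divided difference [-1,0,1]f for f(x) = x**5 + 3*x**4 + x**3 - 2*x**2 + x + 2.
1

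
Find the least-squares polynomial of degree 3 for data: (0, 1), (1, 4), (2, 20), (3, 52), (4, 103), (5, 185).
5/7 + (10/21)x + (75/28)x² + (11/12)x³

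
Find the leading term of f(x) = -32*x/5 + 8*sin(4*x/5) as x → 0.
-256*x**3/375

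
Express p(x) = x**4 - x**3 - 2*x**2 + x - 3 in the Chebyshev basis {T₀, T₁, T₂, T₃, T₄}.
(-29/8)T₀ + (1/4)T₁ + (-1/2)T₂ + (-1/4)T₃ + (1/8)T₄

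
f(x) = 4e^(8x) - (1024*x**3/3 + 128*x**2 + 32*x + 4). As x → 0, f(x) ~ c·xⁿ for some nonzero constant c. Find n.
4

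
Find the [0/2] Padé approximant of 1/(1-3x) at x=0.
1/(1 - 3*x)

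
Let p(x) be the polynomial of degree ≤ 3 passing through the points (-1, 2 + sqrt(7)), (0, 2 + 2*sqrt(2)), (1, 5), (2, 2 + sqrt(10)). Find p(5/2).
-73/16 - 5*sqrt(7)/16 + 21*sqrt(2)/8 + 35*sqrt(10)/16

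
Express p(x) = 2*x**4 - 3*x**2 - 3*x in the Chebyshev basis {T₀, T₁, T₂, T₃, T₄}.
(-3/4)T₀ + (-3)T₁ + (-1/2)T₂ + (1/4)T₄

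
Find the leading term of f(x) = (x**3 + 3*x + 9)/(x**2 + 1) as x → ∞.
x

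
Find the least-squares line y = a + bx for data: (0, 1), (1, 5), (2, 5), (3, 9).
a = 7/5, b = 12/5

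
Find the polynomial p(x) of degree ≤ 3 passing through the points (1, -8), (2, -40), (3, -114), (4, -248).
-3*x**3 - 3*x**2 - 2*x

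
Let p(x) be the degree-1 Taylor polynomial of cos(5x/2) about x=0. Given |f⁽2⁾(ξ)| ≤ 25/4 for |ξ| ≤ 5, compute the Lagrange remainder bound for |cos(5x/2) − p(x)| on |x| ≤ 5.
625/8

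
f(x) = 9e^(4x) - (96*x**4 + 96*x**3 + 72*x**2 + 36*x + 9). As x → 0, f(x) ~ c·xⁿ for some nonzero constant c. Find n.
5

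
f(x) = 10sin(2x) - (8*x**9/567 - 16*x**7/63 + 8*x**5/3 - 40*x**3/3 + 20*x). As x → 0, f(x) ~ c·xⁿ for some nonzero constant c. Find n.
11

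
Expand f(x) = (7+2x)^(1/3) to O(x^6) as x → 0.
7**(1/3) + 2*7**(1/3)*x/21 - 4*7**(1/3)*x**2/441 + 40*7**(1/3)*x**3/27783 - 160*7**(1/3)*x**4/583443 + 704*7**(1/3)*x**5/12252303 + O(x**6)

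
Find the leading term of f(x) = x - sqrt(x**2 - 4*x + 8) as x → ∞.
2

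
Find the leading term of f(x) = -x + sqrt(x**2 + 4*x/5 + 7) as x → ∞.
2/5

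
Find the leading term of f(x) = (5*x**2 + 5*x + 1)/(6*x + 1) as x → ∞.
5*x/6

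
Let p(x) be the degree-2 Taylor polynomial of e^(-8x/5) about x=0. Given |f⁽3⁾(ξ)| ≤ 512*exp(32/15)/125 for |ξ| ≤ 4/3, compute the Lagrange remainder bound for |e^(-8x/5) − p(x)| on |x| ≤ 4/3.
16384*exp(32/15)/10125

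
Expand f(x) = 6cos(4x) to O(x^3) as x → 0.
6 - 48*x**2 + O(x**3)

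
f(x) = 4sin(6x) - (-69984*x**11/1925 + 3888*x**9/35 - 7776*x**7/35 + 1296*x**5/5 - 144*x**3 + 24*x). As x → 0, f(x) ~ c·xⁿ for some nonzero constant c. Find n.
13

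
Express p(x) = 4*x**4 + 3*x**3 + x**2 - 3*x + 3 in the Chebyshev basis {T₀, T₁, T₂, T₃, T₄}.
(5)T₀ + (-3/4)T₁ + (5/2)T₂ + (3/4)T₃ + (1/2)T₄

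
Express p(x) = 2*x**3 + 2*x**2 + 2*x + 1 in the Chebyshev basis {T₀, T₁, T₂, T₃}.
(2)T₀ + (7/2)T₁ + T₂ + (1/2)T₃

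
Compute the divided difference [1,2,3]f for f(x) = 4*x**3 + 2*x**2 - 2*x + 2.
26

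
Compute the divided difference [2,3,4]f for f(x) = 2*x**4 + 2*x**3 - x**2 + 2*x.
127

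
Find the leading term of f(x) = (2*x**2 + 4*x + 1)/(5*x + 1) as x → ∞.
2*x/5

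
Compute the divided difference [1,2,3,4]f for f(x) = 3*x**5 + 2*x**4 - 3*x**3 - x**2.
212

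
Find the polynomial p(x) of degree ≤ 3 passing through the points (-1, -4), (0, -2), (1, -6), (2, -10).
x**3 - 3*x**2 - 2*x - 2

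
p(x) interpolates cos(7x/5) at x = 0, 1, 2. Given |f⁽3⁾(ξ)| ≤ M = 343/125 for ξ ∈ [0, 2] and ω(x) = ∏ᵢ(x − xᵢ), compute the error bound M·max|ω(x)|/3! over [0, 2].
343*sqrt(3)/3375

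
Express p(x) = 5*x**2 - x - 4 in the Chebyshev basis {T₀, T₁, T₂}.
(-3/2)T₀ - T₁ + (5/2)T₂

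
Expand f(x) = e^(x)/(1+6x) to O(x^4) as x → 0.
1 - 5*x + 61*x**2/2 - 1097*x**3/6 + O(x**4)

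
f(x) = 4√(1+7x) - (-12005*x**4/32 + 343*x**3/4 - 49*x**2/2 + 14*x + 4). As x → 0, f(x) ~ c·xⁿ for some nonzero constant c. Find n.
5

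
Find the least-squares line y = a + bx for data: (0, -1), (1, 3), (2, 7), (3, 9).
a = -3/5, b = 17/5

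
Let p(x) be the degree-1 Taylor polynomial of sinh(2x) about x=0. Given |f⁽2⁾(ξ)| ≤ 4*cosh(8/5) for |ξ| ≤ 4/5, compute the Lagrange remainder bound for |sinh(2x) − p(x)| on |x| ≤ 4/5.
32*cosh(8/5)/25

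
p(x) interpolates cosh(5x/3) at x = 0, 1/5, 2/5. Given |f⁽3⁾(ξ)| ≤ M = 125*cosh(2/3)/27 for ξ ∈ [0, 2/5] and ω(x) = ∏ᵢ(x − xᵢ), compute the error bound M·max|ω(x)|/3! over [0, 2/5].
sqrt(3)*cosh(2/3)/729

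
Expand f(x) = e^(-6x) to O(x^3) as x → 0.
1 - 6*x + 18*x**2 + O(x**3)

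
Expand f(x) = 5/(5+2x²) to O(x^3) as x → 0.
1 - 2*x**2/5 + O(x**3)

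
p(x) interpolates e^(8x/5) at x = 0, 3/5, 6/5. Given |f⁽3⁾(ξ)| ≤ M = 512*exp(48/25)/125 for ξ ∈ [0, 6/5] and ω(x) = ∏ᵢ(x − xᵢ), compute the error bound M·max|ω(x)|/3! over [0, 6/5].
512*sqrt(3)*exp(48/25)/15625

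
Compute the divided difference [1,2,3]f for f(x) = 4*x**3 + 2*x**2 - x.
26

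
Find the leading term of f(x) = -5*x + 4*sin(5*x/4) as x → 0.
-125*x**3/96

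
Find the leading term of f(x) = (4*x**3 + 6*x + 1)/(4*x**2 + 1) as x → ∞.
x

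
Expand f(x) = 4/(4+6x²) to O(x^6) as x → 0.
1 - 3*x**2/2 + 9*x**4/4 + O(x**6)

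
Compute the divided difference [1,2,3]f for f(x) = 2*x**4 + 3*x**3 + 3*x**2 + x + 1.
71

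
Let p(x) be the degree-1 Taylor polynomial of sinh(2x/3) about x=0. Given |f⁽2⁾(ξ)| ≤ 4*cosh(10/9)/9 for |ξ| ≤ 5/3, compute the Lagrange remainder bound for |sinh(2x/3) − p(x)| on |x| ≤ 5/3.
50*cosh(10/9)/81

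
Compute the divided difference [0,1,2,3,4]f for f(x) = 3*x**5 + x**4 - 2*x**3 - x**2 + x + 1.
31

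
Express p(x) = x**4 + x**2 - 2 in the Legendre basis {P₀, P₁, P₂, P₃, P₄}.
(-22/15)P₀ + (26/21)P₂ + (8/35)P₄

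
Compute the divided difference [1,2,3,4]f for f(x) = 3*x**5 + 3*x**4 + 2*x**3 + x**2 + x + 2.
227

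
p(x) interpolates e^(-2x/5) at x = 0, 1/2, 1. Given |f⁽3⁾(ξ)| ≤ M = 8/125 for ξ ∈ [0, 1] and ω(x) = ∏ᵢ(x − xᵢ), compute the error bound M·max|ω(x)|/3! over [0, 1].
sqrt(3)/3375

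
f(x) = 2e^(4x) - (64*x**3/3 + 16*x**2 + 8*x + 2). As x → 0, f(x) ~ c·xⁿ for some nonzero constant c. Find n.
4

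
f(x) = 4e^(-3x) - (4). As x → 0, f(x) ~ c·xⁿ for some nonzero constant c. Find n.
1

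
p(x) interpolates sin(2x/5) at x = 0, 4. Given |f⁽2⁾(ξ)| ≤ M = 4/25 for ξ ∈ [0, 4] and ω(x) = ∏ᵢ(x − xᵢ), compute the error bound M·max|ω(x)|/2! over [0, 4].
8/25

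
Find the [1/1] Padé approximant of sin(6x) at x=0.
6*x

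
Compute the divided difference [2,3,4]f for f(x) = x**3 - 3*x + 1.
9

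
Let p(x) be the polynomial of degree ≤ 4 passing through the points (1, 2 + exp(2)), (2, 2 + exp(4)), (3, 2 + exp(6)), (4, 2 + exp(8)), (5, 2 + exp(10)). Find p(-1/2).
-385*exp(8)/32 - 693*exp(4)/32 + 2 + 1155*exp(2)/128 + 1485*exp(6)/64 + 315*exp(10)/128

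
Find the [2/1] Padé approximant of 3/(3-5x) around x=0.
1/(1 - 5*x/3)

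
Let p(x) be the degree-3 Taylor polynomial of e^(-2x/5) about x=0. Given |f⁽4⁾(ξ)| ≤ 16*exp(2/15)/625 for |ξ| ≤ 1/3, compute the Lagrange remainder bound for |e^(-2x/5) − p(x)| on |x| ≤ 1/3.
2*exp(2/15)/151875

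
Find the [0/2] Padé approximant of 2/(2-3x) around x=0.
1/(1 - 3*x/2)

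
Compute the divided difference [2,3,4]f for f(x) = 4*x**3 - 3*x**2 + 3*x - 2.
33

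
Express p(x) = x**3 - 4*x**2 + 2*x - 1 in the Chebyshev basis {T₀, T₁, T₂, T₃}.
(-3)T₀ + (11/4)T₁ + (-2)T₂ + (1/4)T₃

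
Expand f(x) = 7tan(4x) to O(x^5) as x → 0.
28*x + 448*x**3/3 + O(x**5)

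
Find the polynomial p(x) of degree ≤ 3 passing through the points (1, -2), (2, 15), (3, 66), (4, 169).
3*x**3 - x**2 - x - 3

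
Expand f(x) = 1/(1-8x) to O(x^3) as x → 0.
1 + 8*x + 64*x**2 + O(x**3)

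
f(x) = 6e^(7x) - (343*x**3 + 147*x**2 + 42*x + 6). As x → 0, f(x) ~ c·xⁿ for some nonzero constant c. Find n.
4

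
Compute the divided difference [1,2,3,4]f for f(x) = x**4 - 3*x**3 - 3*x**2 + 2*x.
7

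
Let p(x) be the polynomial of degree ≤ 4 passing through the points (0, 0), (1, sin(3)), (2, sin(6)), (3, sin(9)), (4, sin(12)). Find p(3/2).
45*sin(6)/64 - 5*sin(9)/32 + 3*sin(12)/128 + 15*sin(3)/32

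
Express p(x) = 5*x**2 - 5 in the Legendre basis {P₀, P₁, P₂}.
(-10/3)P₀ + (10/3)P₂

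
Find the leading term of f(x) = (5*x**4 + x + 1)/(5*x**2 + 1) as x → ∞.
x**2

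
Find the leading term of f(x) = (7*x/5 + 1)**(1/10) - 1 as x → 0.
7*x/50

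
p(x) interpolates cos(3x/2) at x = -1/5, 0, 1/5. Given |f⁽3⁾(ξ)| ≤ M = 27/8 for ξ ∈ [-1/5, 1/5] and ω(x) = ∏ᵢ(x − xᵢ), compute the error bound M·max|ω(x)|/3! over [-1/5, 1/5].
sqrt(3)/1000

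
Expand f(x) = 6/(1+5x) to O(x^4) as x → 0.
6 - 30*x + 150*x**2 - 750*x**3 + O(x**4)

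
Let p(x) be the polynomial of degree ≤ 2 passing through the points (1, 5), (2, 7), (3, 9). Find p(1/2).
4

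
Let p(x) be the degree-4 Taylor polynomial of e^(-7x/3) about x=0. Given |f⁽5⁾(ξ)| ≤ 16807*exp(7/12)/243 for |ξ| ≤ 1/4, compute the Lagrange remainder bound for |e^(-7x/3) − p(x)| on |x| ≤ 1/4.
16807*exp(7/12)/29859840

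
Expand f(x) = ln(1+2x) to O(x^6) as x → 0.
2*x - 2*x**2 + 8*x**3/3 - 4*x**4 + 32*x**5/5 + O(x**6)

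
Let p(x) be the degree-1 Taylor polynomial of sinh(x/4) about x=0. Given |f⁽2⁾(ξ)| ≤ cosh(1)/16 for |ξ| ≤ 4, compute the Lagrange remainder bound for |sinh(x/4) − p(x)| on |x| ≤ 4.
cosh(1)/2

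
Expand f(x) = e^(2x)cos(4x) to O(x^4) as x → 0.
1 + 2*x - 6*x**2 - 44*x**3/3 + O(x**4)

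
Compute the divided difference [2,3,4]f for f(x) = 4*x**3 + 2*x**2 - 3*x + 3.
38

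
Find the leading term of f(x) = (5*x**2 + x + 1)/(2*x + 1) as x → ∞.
5*x/2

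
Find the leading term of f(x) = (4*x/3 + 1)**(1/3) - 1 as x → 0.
4*x/9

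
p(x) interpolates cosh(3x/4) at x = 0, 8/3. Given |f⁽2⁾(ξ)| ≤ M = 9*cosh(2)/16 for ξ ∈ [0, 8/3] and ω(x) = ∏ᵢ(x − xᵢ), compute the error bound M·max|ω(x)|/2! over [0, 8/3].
cosh(2)/2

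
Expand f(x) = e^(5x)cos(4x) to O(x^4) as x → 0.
1 + 5*x + 9*x**2/2 - 115*x**3/6 + O(x**4)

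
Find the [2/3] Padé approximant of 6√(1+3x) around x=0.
(189*x**2/8 + 126*x/5 + 6)/(-27*x**3/160 + 81*x**2/80 + 27*x/10 + 1)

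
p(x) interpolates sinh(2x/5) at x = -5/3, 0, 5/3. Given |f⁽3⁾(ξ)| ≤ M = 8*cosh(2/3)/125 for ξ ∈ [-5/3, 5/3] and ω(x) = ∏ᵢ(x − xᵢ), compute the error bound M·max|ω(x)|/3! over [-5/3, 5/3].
8*sqrt(3)*cosh(2/3)/729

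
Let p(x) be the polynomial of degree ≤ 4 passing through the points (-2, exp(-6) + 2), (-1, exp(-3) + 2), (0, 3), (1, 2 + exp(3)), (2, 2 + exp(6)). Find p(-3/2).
((-5*exp(6) + 186 + 28*exp(3))*exp(6) + 35 + 140*exp(3))*exp(-6)/128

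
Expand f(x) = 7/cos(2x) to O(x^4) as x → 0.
7 + 14*x**2 + O(x**4)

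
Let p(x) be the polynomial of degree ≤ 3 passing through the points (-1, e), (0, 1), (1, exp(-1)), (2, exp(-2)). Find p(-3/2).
(-5 + 21*e - 35*(1 - e)*exp(2))*exp(-2)/16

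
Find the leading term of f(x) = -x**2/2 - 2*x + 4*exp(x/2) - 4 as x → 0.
x**3/12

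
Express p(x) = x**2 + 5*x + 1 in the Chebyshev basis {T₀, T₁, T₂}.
(3/2)T₀ + (5)T₁ + (1/2)T₂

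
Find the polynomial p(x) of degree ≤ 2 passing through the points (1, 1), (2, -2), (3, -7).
2 - x**2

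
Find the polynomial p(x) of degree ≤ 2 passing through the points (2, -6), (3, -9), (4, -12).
-3*x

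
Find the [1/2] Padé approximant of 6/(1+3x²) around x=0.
6/(3*x**2 + 1)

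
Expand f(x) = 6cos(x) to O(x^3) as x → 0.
6 - 3*x**2 + O(x**3)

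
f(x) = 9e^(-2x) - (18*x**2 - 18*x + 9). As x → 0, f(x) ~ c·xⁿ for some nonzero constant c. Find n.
3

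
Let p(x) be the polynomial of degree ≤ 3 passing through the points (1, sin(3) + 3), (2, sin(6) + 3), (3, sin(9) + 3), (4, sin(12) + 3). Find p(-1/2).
105*sin(3)/16 - 35*sin(12)/16 + 3 - 189*sin(6)/16 + 135*sin(9)/16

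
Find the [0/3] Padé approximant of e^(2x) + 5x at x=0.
1/(-949*x**3/3 + 47*x**2 - 7*x + 1)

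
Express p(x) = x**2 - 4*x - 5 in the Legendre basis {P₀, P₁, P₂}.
(-14/3)P₀ + (-4)P₁ + (2/3)P₂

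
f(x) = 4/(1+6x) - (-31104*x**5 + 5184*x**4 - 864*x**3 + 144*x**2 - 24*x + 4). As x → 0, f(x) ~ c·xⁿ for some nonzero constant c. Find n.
6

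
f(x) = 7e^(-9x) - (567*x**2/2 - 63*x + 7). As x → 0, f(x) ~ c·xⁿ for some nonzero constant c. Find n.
3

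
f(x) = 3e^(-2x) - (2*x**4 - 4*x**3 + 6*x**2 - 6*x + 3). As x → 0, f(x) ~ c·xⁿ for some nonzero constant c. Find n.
5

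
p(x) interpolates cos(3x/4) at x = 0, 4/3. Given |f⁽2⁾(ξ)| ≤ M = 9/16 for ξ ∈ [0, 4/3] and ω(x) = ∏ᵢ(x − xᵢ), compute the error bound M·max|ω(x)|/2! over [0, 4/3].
1/8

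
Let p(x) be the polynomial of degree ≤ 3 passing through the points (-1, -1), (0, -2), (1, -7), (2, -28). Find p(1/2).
-13/4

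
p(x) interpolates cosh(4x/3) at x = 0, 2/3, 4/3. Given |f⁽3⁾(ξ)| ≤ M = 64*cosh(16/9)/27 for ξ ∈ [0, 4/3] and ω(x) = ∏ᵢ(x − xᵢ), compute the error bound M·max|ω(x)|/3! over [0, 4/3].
512*sqrt(3)*cosh(16/9)/19683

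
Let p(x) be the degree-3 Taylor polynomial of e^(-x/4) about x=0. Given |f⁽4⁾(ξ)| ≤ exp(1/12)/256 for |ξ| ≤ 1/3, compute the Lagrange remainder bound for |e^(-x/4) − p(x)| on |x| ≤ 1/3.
exp(1/12)/497664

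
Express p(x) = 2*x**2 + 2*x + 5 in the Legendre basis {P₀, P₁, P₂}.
(17/3)P₀ + (2)P₁ + (4/3)P₂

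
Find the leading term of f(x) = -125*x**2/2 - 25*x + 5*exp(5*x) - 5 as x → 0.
625*x**3/6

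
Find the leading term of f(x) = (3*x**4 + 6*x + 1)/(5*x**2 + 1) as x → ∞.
3*x**2/5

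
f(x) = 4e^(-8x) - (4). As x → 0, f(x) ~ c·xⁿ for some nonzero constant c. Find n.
1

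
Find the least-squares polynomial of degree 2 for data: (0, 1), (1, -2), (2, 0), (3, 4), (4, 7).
2/5 + (-11/5)x + x²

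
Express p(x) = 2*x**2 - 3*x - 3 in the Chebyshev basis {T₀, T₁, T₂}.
(-2)T₀ + (-3)T₁ + T₂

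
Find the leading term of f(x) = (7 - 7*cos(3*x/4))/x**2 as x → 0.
63/32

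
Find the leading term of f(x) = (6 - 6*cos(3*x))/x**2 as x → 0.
27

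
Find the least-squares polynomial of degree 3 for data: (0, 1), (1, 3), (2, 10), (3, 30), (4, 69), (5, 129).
76/63 + (-71/189)x + (83/126)x² + (49/54)x³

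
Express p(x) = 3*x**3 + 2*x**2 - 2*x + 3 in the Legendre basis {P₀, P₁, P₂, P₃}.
(11/3)P₀ + (-1/5)P₁ + (4/3)P₂ + (6/5)P₃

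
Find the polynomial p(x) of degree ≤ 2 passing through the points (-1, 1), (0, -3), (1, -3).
2*x**2 - 2*x - 3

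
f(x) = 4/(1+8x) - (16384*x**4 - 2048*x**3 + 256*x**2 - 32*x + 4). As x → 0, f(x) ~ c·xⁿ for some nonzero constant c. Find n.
5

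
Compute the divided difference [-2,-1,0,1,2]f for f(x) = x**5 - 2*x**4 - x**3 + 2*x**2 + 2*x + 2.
-2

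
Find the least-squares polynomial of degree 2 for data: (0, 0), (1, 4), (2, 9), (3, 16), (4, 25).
4/35 + (97/35)x + (6/7)x²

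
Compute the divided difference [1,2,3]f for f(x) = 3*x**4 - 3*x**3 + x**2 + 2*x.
58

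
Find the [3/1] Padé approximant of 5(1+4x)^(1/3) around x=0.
(-320*x**3/81 + 80*x**2/9 + 20*x + 5)/(8*x/3 + 1)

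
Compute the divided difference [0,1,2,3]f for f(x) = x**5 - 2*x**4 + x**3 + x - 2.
14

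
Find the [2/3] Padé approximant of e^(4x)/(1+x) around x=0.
(4*x**2/5 + 6*x/5 + 1)/(-4*x**3/15 + 6*x**2/5 - 9*x/5 + 1)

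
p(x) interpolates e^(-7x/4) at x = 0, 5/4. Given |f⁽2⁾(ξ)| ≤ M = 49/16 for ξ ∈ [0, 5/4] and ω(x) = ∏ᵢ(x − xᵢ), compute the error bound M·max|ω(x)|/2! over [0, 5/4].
1225/2048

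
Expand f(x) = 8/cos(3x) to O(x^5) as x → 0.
8 + 36*x**2 + 135*x**4 + O(x**5)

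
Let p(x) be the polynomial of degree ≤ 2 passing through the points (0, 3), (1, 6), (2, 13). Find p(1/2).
4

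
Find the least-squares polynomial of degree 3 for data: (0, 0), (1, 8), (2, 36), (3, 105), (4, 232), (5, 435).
8/63 + (1093/378)x + (377/252)x² + (331/108)x³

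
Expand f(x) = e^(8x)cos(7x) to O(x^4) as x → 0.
1 + 8*x + 15*x**2/2 - 332*x**3/3 + O(x**4)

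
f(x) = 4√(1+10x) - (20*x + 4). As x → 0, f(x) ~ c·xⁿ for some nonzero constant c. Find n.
2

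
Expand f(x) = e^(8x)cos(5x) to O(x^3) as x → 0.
1 + 8*x + 39*x**2/2 + O(x**3)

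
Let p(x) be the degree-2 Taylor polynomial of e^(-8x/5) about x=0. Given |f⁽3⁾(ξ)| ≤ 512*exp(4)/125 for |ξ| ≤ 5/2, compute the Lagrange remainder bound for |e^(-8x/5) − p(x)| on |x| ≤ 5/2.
32*exp(4)/3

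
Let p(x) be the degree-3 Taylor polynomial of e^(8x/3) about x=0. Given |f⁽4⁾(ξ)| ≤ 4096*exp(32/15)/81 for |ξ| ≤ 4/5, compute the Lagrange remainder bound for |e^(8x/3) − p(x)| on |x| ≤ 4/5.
131072*exp(32/15)/151875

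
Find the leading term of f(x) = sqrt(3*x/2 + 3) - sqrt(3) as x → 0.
sqrt(3)*x/4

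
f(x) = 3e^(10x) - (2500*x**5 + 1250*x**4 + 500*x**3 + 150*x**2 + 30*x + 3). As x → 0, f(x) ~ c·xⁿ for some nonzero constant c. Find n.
6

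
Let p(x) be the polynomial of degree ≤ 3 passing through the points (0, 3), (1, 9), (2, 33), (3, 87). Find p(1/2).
9/2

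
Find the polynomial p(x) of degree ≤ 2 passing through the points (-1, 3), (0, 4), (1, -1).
-3*x**2 - 2*x + 4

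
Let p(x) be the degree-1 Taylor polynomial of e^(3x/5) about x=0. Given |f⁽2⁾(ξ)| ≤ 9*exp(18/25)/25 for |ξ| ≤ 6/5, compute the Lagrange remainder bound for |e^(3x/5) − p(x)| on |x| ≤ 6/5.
162*exp(18/25)/625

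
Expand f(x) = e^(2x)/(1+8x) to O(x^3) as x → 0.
1 - 6*x + 50*x**2 + O(x**3)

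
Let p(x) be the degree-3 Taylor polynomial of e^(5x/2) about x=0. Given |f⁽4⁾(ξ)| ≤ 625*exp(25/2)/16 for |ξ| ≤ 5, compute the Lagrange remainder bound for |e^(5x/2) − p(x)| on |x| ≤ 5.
390625*exp(25/2)/384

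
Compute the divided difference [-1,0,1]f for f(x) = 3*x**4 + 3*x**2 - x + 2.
6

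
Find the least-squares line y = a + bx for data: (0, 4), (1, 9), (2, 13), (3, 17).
a = 43/10, b = 43/10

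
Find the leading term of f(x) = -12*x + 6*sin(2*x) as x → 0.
-8*x**3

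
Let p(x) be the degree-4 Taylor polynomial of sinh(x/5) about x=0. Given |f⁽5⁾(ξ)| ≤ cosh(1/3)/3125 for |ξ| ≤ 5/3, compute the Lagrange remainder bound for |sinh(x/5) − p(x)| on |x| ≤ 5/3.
cosh(1/3)/29160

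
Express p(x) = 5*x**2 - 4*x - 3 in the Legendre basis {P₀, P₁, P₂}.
(-4/3)P₀ + (-4)P₁ + (10/3)P₂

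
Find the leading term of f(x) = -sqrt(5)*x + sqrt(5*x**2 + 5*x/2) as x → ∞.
sqrt(5)/4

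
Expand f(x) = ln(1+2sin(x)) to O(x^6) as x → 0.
2*x - 2*x**2 + 7*x**3/3 - 10*x**4/3 + 61*x**5/12 + O(x**6)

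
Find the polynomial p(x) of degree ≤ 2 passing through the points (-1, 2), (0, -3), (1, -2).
3*x**2 - 2*x - 3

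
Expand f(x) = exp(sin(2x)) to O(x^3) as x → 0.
1 + 2*x + 2*x**2 + O(x**3)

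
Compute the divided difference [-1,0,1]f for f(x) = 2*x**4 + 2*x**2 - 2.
4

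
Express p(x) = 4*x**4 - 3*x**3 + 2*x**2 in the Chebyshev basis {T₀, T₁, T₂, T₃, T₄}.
(5/2)T₀ + (-9/4)T₁ + (3)T₂ + (-3/4)T₃ + (1/2)T₄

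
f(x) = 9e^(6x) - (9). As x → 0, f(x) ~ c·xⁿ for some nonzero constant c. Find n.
1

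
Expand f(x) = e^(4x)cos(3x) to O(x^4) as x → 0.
1 + 4*x + 7*x**2/2 - 22*x**3/3 + O(x**4)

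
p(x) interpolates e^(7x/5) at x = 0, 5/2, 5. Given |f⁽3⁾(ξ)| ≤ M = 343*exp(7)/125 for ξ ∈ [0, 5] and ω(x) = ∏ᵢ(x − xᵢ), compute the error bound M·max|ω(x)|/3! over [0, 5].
343*sqrt(3)*exp(7)/216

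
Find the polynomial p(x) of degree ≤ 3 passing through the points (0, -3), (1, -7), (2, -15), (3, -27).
-2*x**2 - 2*x - 3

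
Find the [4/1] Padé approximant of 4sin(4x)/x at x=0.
512*x**4/15 - 128*x**2/3 + 16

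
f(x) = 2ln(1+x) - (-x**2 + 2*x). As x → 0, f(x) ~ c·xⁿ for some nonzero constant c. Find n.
3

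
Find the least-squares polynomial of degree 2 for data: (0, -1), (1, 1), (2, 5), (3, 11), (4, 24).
-4/7 + (-6/7)x + (12/7)x²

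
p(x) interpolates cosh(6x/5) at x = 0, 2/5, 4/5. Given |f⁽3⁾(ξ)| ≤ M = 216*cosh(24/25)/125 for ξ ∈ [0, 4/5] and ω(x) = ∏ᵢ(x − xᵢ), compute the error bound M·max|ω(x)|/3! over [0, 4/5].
64*sqrt(3)*cosh(24/25)/15625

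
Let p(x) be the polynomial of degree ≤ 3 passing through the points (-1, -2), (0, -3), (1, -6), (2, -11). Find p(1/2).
-17/4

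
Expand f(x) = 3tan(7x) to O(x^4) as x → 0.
21*x + 343*x**3 + O(x**4)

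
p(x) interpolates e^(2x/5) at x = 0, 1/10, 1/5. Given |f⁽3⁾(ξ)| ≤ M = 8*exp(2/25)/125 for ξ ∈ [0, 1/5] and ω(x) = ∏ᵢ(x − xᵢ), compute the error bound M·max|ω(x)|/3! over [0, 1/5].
sqrt(3)*exp(2/25)/421875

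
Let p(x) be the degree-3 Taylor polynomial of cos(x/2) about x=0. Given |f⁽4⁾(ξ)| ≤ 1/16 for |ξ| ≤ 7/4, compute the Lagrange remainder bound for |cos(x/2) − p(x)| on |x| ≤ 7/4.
2401/98304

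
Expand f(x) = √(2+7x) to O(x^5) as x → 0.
sqrt(2) + 7*sqrt(2)*x/4 - 49*sqrt(2)*x**2/32 + 343*sqrt(2)*x**3/128 - 12005*sqrt(2)*x**4/2048 + O(x**5)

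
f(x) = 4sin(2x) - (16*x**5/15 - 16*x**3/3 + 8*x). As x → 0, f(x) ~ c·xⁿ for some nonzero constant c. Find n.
7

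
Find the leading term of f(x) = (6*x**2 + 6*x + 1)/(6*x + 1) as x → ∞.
x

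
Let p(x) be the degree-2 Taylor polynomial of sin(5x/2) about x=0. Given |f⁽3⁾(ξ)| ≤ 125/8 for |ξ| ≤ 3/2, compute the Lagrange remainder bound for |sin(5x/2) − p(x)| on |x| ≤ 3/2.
1125/128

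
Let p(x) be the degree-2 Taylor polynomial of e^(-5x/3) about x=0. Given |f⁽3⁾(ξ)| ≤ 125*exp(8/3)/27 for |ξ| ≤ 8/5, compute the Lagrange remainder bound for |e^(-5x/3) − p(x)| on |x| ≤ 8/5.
256*exp(8/3)/81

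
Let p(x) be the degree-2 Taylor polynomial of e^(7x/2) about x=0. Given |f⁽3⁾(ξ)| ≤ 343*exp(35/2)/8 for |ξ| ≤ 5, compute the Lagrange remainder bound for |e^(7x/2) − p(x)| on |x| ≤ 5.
42875*exp(35/2)/48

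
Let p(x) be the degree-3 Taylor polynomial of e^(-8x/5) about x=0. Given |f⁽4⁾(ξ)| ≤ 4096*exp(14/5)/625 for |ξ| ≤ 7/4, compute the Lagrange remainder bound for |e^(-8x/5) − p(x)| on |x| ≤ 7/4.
4802*exp(14/5)/1875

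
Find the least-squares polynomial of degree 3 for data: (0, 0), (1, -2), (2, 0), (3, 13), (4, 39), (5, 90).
-5/42 + (-355/252)x + (-53/42)x² + (37/36)x³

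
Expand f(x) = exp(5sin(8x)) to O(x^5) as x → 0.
1 + 40*x + 800*x**2 + 10240*x**3 + 89600*x**4 + O(x**5)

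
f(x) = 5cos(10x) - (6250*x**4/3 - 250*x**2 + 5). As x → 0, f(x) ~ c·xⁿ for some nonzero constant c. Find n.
6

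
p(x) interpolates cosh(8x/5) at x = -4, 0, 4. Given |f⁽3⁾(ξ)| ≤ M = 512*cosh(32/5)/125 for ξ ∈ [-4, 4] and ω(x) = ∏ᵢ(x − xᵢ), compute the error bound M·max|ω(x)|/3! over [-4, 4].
32768*sqrt(3)*cosh(32/5)/3375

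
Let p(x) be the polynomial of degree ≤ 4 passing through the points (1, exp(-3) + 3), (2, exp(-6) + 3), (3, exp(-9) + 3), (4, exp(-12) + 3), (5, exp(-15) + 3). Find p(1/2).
(-420*exp(9) - 180*exp(3) + 35 + 378*exp(6) + 315*exp(12) + 384*exp(15))*exp(-15)/128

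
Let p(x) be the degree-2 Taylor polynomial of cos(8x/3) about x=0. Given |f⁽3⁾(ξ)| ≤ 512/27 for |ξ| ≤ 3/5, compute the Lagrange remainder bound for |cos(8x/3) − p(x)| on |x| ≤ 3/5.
256/375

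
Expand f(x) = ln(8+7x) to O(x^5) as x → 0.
log(8) + 7*x/8 - 49*x**2/128 + 343*x**3/1536 - 2401*x**4/16384 + O(x**5)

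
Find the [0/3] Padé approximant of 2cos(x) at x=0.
2/(x**2/2 + 1)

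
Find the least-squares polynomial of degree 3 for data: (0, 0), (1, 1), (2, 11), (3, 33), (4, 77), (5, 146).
-1/18 + (-59/108)x + (31/36)x² + (55/54)x³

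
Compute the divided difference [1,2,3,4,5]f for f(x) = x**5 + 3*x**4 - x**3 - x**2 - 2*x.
18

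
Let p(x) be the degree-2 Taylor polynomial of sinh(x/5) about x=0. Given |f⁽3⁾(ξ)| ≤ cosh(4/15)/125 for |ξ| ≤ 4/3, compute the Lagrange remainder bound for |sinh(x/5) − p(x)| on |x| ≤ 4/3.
32*cosh(4/15)/10125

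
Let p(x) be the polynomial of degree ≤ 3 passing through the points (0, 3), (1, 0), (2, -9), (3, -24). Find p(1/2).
9/4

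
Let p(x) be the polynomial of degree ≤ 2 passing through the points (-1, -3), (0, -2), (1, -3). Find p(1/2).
-9/4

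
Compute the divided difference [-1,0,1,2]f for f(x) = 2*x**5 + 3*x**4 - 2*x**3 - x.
14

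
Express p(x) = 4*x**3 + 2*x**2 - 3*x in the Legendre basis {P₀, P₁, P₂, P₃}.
(2/3)P₀ + (-3/5)P₁ + (4/3)P₂ + (8/5)P₃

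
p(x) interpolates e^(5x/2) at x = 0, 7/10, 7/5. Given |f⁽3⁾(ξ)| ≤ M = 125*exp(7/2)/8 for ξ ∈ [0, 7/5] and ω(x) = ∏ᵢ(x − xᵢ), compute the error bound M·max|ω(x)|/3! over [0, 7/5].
343*sqrt(3)*exp(7/2)/1728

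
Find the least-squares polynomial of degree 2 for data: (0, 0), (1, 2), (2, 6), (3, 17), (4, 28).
-1/35 + (-3/70)x + (25/14)x²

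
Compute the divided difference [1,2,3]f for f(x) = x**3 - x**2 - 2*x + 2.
5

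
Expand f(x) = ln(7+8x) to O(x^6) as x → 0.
log(7) + 8*x/7 - 32*x**2/49 + 512*x**3/1029 - 1024*x**4/2401 + 32768*x**5/84035 + O(x**6)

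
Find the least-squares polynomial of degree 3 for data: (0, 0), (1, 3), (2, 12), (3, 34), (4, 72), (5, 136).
-4/63 + (835/378)x + (-13/252)x² + (109/108)x³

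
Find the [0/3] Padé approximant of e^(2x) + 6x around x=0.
1/(-1444*x**3/3 + 62*x**2 - 8*x + 1)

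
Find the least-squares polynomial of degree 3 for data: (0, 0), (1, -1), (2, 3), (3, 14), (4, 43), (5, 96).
-25/126 + (757/756)x + (-575/252)x² + (32/27)x³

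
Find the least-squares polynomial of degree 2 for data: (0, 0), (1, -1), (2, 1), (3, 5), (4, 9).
-2/7 + (-36/35)x + (6/7)x²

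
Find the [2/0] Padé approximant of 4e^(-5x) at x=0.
50*x**2 - 20*x + 4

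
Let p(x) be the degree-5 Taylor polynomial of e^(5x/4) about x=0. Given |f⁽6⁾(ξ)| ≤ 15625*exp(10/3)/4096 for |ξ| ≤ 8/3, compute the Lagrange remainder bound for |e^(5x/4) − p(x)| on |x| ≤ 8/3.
12500*exp(10/3)/6561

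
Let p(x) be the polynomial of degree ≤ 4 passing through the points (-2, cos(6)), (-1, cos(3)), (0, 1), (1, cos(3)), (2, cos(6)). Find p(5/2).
175*cos(6)/64 + 189/64 - 75*cos(3)/16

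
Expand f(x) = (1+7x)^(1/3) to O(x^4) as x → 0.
1 + 7*x/3 - 49*x**2/9 + 1715*x**3/81 + O(x**4)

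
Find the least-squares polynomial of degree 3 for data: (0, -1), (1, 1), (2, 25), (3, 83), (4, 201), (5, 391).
-10/9 + (-59/54)x + (13/18)x² + (82/27)x³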